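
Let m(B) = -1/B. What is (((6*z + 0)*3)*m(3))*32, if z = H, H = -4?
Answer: 768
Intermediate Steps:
z = -4
(((6*z + 0)*3)*m(3))*32 = (((6*(-4) + 0)*3)*(-1/3))*32 = (((-24 + 0)*3)*(-1*1/3))*32 = (-24*3*(-1/3))*32 = -72*(-1/3)*32 = 24*32 = 768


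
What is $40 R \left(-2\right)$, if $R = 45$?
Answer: $-3600$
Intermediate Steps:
$40 R \left(-2\right) = 40 \cdot 45 \left(-2\right) = 1800 \left(-2\right) = -3600$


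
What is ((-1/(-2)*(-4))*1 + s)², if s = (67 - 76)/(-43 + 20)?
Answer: 1369/529 ≈ 2.5879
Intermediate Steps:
s = 9/23 (s = -9/(-23) = -9*(-1/23) = 9/23 ≈ 0.39130)
((-1/(-2)*(-4))*1 + s)² = ((-1/(-2)*(-4))*1 + 9/23)² = ((-1*(-½)*(-4))*1 + 9/23)² = (((½)*(-4))*1 + 9/23)² = (-2*1 + 9/23)² = (-2 + 9/23)² = (-37/23)² = 1369/529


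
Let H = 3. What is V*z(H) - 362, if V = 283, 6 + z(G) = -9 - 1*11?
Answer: -7720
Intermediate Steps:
z(G) = -26 (z(G) = -6 + (-9 - 1*11) = -6 + (-9 - 11) = -6 - 20 = -26)
V*z(H) - 362 = 283*(-26) - 362 = -7358 - 362 = -7720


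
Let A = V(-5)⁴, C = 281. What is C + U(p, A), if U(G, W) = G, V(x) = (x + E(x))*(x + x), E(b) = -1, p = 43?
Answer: 324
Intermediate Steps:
V(x) = 2*x*(-1 + x) (V(x) = (x - 1)*(x + x) = (-1 + x)*(2*x) = 2*x*(-1 + x))
A = 12960000 (A = (2*(-5)*(-1 - 5))⁴ = (2*(-5)*(-6))⁴ = 60⁴ = 12960000)
C + U(p, A) = 281 + 43 = 324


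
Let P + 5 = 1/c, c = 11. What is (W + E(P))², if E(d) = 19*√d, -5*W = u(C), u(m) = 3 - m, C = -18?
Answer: -482499/275 - 2394*I*√66/55 ≈ -1754.5 - 353.62*I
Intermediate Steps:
P = -54/11 (P = -5 + 1/11 = -54/11 ≈ -4.9091)
W = -21/5 (W = -(3 - 1*(-18))/5 = -(3 + 18)/5 = -⅕*21 = -21/5 ≈ -4.2000)
(W + E(P))² = (-21/5 + 19*√(-54/11))² = (-21/5 + 19*(3*I*√66/11))² = (-21/5 + 57*I*√66/11)²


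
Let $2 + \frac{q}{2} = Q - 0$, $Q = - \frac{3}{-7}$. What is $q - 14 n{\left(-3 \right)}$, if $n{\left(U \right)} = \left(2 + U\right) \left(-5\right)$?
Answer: $- \frac{512}{7} \approx -73.143$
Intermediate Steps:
$n{\left(U \right)} = -10 - 5 U$
$Q = \frac{3}{7}$ ($Q = \left(-3\right) \left(- \frac{1}{7}\right) = \frac{3}{7} \approx 0.42857$)
$q = - \frac{22}{7}$ ($q = -4 + 2 \left(\frac{3}{7} - 0\right) = -4 + 2 \left(\frac{3}{7} + 0\right) = -4 + 2 \cdot \frac{3}{7} = -4 + \frac{6}{7} = - \frac{22}{7} \approx -3.1429$)
$q - 14 n{\left(-3 \right)} = - \frac{22}{7} - 14 \left(-10 - -15\right) = - \frac{22}{7} - 14 \left(-10 + 15\right) = - \frac{22}{7} - 70 = - \frac{512}{7}$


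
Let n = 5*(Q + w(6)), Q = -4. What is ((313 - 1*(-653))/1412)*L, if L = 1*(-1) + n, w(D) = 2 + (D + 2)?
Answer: 14007/706 ≈ 19.840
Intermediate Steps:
w(D) = 4 + D (w(D) = 2 + (2 + D) = 4 + D)
n = 30 (n = 5*(-4 + (4 + 6)) = 5*(-4 + 10) = 5*6 = 30)
L = 29 (L = 1*(-1) + 30 = -1 + 30 = 29)
((313 - 1*(-653))/1412)*L = ((313 - 1*(-653))/1412)*29 = ((313 + 653)*(1/1412))*29 = (966*(1/1412))*29 = (483/706)*29 = 14007/706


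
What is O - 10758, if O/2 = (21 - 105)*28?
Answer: -15462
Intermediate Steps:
O = -4704 (O = 2*((21 - 105)*28) = 2*(-84*28) = 2*(-2352) = -4704)
O - 10758 = -4704 - 10758 = -15462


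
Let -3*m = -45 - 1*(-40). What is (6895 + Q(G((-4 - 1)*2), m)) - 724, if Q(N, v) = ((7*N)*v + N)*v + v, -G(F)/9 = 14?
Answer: 10538/3 ≈ 3512.7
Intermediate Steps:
m = 5/3 (m = -(-45 - 1*(-40))/3 = -(-45 + 40)/3 = -1/3*(-5) = 5/3 ≈ 1.6667)
G(F) = -126 (G(F) = -9*14 = -126)
Q(N, v) = v + v*(N + 7*N*v) (Q(N, v) = (7*N*v + N)*v + v = (N + 7*N*v)*v + v = v*(N + 7*N*v) + v = v + v*(N + 7*N*v))
(6895 + Q(G((-4 - 1)*2), m)) - 724 = (6895 + 5*(1 - 126 + 7*(-126)*(5/3))/3) - 724 = (6895 + 5*(1 - 126 - 1470)/3) - 724 = (6895 + (5/3)*(-1595)) - 724 = (6895 - 7975/3) - 724 = 12710/3 - 724 = 10538/3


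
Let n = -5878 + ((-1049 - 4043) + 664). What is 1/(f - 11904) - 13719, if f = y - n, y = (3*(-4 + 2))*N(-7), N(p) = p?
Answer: -21346765/1556 ≈ -13719.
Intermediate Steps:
y = 42 (y = (3*(-4 + 2))*(-7) = (3*(-2))*(-7) = -6*(-7) = 42)
n = -10306 (n = -5878 + (-5092 + 664) = -5878 - 4428 = -10306)
f = 10348 (f = 42 - 1*(-10306) = 42 + 10306 = 10348)
1/(f - 11904) - 13719 = 1/(10348 - 11904) - 13719 = 1/(-1556) - 13719 = -1/1556 - 13719 = -21346765/1556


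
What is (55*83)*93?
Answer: 424545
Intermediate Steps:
(55*83)*93 = 4565*93 = 424545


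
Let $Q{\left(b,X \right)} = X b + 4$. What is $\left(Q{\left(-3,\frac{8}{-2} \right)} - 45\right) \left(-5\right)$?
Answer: $145$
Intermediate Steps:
$Q{\left(b,X \right)} = 4 + X b$
$\left(Q{\left(-3,\frac{8}{-2} \right)} - 45\right) \left(-5\right) = \left(\left(4 + \frac{8}{-2} \left(-3\right)\right) - 45\right) \left(-5\right) = \left(\left(4 + 8 \left(- \frac{1}{2}\right) \left(-3\right)\right) - 45\right) \left(-5\right) = \left(\left(4 - -12\right) - 45\right) \left(-5\right) = \left(\left(4 + 12\right) - 45\right) \left(-5\right) = \left(16 - 45\right) \left(-5\right) = \left(-29\right) \left(-5\right) = 145$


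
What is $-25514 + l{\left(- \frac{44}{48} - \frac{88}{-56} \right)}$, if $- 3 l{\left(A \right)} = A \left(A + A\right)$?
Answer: $- \frac{270043201}{10584} \approx -25514.0$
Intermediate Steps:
$l{\left(A \right)} = - \frac{2 A^{2}}{3}$ ($l{\left(A \right)} = - \frac{A \left(A + A\right)}{3} = - \frac{A 2 A}{3} = - \frac{2 A^{2}}{3}$)
$-25514 + l{\left(- \frac{44}{48} - \frac{88}{-56} \right)} = -25514 - \frac{2 \left(- \frac{44}{48} - \frac{88}{-56}\right)^{2}}{3} = -25514 - \frac{2 \left(\left(-44\right) \frac{1}{48} - - \frac{11}{7}\right)^{2}}{3} = -25514 - \frac{2 \left(- \frac{11}{12} + \frac{11}{7}\right)^{2}}{3} = -25514 - \frac{2 \left(\frac{55}{84}\right)^{2}}{3} = -25514 - \frac{3025}{10584} = - \frac{270043201}{10584}$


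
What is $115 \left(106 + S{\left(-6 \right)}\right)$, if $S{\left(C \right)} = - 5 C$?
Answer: $15640$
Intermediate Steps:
$115 \left(106 + S{\left(-6 \right)}\right) = 115 \left(106 - -30\right) = 115 \left(106 + 30\right) = 115 \cdot 136 = 15640$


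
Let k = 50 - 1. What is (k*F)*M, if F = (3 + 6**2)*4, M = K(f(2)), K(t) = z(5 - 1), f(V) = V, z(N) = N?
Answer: 30576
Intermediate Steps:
K(t) = 4 (K(t) = 5 - 1 = 4)
M = 4
F = 156 (F = (3 + 36)*4 = 39*4 = 156)
k = 49
(k*F)*M = (49*156)*4 = 7644*4 = 30576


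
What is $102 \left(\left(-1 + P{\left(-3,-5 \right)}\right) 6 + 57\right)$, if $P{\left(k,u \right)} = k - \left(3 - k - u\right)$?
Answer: $-3366$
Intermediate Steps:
$P{\left(k,u \right)} = -3 + u + 2 k$ ($P{\left(k,u \right)} = k + \left(-3 + k + u\right) = -3 + u + 2 k$)
$102 \left(\left(-1 + P{\left(-3,-5 \right)}\right) 6 + 57\right) = 102 \left(\left(-1 - 14\right) 6 + 57\right) = 102 \left(\left(-15\right) 6 + 57\right) = 102 \left(-90 + 57\right) = 102 \left(-33\right) = -3366$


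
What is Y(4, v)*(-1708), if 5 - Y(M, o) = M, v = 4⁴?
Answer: -1708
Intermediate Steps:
v = 256
Y(M, o) = 5 - M
Y(4, v)*(-1708) = (5 - 1*4)*(-1708) = (5 - 4)*(-1708) = 1*(-1708) = -1708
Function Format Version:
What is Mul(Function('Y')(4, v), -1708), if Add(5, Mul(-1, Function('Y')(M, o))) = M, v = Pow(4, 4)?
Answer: -1708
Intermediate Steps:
v = 256
Function('Y')(M, o) = Add(5, Mul(-1, M))
Mul(Function('Y')(4, v), -1708) = Mul(Add(5, Mul(-1, 4)), -1708) = Mul(Add(5, -4), -1708) = Mul(1, -1708) = -1708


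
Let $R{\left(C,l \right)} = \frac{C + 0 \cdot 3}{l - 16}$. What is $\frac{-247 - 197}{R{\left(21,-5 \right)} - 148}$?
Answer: $\frac{444}{149} \approx 2.9799$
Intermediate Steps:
$R{\left(C,l \right)} = \frac{C}{-16 + l}$ ($R{\left(C,l \right)} = \frac{C + 0}{-16 + l} = \frac{C}{-16 + l}$)
$\frac{-247 - 197}{R{\left(21,-5 \right)} - 148} = \frac{-247 - 197}{\frac{21}{-16 - 5} - 148} = - \frac{444}{\frac{21}{-21} - 148} = - \frac{444}{21 \left(- \frac{1}{21}\right) - 148} = - \frac{444}{-1 - 148} = - \frac{444}{-149} = \left(-444\right) \left(- \frac{1}{149}\right) = \frac{444}{149}$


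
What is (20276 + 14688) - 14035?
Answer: 20929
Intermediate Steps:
(20276 + 14688) - 14035 = 34964 - 14035 = 20929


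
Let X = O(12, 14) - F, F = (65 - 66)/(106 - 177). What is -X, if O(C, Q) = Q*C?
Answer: -11927/71 ≈ -167.99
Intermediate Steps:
O(C, Q) = C*Q
F = 1/71 (F = -1/(-71) = -1*(-1/71) = 1/71 ≈ 0.014085)
X = 11927/71 (X = 12*14 - 1*1/71 = 168 - 1/71 = 11927/71 ≈ 167.99)
-X = -1*11927/71 = -11927/71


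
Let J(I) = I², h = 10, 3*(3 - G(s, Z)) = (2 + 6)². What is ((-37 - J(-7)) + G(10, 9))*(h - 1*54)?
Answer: 13772/3 ≈ 4590.7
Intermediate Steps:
G(s, Z) = -55/3 (G(s, Z) = 3 - (2 + 6)²/3 = 3 - ⅓*8² = 3 - ⅓*64 = 3 - 64/3 = -55/3)
((-37 - J(-7)) + G(10, 9))*(h - 1*54) = ((-37 - 1*(-7)²) - 55/3)*(10 - 1*54) = ((-37 - 1*49) - 55/3)*(10 - 54) = ((-37 - 49) - 55/3)*(-44) = (-86 - 55/3)*(-44) = -313/3*(-44) = 13772/3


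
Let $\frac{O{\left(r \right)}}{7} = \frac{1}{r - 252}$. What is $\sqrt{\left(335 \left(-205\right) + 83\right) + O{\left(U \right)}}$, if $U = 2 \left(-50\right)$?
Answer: $\frac{i \sqrt{531176602}}{88} \approx 261.9 i$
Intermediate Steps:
$U = -100$
$O{\left(r \right)} = \frac{7}{-252 + r}$ ($O{\left(r \right)} = \frac{7}{r - 252} = \frac{7}{-252 + r}$)
$\sqrt{\left(335 \left(-205\right) + 83\right) + O{\left(U \right)}} = \sqrt{\left(335 \left(-205\right) + 83\right) + \frac{7}{-252 - 100}} = \sqrt{\left(-68675 + 83\right) + \frac{7}{-352}} = \sqrt{-68592 + 7 \left(- \frac{1}{352}\right)} = \sqrt{-68592 - \frac{7}{352}} = \sqrt{- \frac{24144391}{352}} = \frac{i \sqrt{531176602}}{88}$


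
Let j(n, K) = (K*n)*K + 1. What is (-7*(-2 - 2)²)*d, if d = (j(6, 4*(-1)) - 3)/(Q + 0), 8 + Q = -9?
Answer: 10528/17 ≈ 619.29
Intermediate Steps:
j(n, K) = 1 + n*K² (j(n, K) = n*K² + 1 = 1 + n*K²)
Q = -17 (Q = -8 - 9 = -17)
d = -94/17 (d = ((1 + 6*(4*(-1))²) - 3)/(-17 + 0) = ((1 + 6*(-4)²) - 3)/(-17) = ((1 + 6*16) - 3)*(-1/17) = ((1 + 96) - 3)*(-1/17) = (97 - 3)*(-1/17) = 94*(-1/17) = -94/17 ≈ -5.5294)
(-7*(-2 - 2)²)*d = -7*(-2 - 2)²*(-94/17) = -7*(-4)²*(-94/17) = -7*16*(-94/17) = -112*(-94/17) = 10528/17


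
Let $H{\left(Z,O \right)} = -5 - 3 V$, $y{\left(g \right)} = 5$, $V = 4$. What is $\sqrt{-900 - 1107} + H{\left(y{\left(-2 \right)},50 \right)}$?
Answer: $-17 + 3 i \sqrt{223} \approx -17.0 + 44.8 i$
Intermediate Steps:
$H{\left(Z,O \right)} = -17$ ($H{\left(Z,O \right)} = -5 - 12 = -17$)
$\sqrt{-900 - 1107} + H{\left(y{\left(-2 \right)},50 \right)} = \sqrt{-900 - 1107} - 17 = \sqrt{-2007} - 17 = 3 i \sqrt{223} - 17 = -17 + 3 i \sqrt{223}$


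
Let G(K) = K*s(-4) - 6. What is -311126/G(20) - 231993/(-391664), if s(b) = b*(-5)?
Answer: -60882724211/77157808 ≈ -789.07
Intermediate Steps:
s(b) = -5*b
G(K) = -6 + 20*K (G(K) = K*(-5*(-4)) - 6 = K*20 - 6 = 20*K - 6 = -6 + 20*K)
-311126/G(20) - 231993/(-391664) = -311126/(-6 + 20*20) - 231993/(-391664) = -311126/(-6 + 400) - 231993*(-1/391664) = -311126/394 + 231993/391664 = -311126*1/394 + 231993/391664 = -155563/197 + 231993/391664 = -60882724211/77157808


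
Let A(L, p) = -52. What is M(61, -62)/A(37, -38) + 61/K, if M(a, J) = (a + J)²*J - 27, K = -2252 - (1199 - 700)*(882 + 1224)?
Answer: 46863411/27381796 ≈ 1.7115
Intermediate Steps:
K = -1053146 (K = -2252 - 499*2106 = -2252 - 1*1050894 = -2252 - 1050894 = -1053146)
M(a, J) = -27 + J*(J + a)² (M(a, J) = (J + a)²*J - 27 = J*(J + a)² - 27 = -27 + J*(J + a)²)
M(61, -62)/A(37, -38) + 61/K = (-27 - 62*(-62 + 61)²)/(-52) + 61/(-1053146) = (-27 - 62*(-1)²)*(-1/52) + 61*(-1/1053146) = (-27 - 62*1)*(-1/52) - 61/1053146 = (-27 - 62)*(-1/52) - 61/1053146 = -89*(-1/52) - 61/1053146 = 89/52 - 61/1053146 = 46863411/27381796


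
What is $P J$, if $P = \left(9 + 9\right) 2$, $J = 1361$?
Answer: $48996$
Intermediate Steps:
$P = 36$ ($P = 18 \cdot 2 = 36$)
$P J = 36 \cdot 1361 = 48996$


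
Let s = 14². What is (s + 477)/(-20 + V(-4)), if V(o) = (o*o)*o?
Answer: -673/84 ≈ -8.0119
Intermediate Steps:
V(o) = o³ (V(o) = o²*o = o³)
s = 196
(s + 477)/(-20 + V(-4)) = (196 + 477)/(-20 + (-4)³) = 673/(-20 - 64) = 673/(-84) = 673*(-1/84) = -673/84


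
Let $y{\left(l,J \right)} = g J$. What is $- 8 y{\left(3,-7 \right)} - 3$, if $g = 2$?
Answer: $109$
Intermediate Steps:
$y{\left(l,J \right)} = 2 J$
$- 8 y{\left(3,-7 \right)} - 3 = - 8 \cdot 2 \left(-7\right) - 3 = \left(-8\right) \left(-14\right) - 3 = 112 - 3 = 109$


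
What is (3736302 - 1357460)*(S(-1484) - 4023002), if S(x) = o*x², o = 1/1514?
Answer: -7241935786095012/757 ≈ -9.5666e+12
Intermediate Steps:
o = 1/1514 ≈ 0.00066050
S(x) = x²/1514
(3736302 - 1357460)*(S(-1484) - 4023002) = (3736302 - 1357460)*((1/1514)*(-1484)² - 4023002) = 2378842*((1/1514)*2202256 - 4023002) = 2378842*(1101128/757 - 4023002) = 2378842*(-3044311386/757) = -7241935786095012/757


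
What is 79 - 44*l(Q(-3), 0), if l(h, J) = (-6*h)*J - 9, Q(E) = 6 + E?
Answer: 475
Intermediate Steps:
l(h, J) = -9 - 6*J*h (l(h, J) = -6*J*h - 9 = -9 - 6*J*h)
79 - 44*l(Q(-3), 0) = 79 - 44*(-9 - 6*0*(6 - 3)) = 79 - 44*(-9 - 6*0*3) = 79 - 44*(-9 + 0) = 79 - 44*(-9) = 79 + 396 = 475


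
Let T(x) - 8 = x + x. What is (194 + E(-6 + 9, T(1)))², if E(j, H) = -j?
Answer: 36481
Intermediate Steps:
T(x) = 8 + 2*x (T(x) = 8 + (x + x) = 8 + 2*x)
(194 + E(-6 + 9, T(1)))² = (194 - (-6 + 9))² = (194 - 1*3)² = (194 - 3)² = 191² = 36481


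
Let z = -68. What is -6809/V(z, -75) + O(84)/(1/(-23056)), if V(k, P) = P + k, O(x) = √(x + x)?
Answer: 619/13 - 46112*√42 ≈ -2.9879e+5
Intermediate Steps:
O(x) = √2*√x (O(x) = √(2*x) = √2*√x)
-6809/V(z, -75) + O(84)/(1/(-23056)) = -6809/(-75 - 68) + (√2*√84)/(1/(-23056)) = -6809/(-143) + (√2*(2*√21))/(-1/23056) = -6809*(-1/143) + (2*√42)*(-23056) = 619/13 - 46112*√42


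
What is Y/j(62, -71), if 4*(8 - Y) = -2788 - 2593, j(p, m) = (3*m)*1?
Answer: -5413/852 ≈ -6.3533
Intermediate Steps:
j(p, m) = 3*m
Y = 5413/4 (Y = 8 - (-2788 - 2593)/4 = 8 - ¼*(-5381) = 8 + 5381/4 = 5413/4 ≈ 1353.3)
Y/j(62, -71) = 5413/(4*((3*(-71)))) = (5413/4)/(-213) = (5413/4)*(-1/213) = -5413/852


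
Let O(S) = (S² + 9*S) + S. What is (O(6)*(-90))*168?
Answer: -1451520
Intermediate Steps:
O(S) = S² + 10*S
(O(6)*(-90))*168 = ((6*(10 + 6))*(-90))*168 = ((6*16)*(-90))*168 = (96*(-90))*168 = -8640*168 = -1451520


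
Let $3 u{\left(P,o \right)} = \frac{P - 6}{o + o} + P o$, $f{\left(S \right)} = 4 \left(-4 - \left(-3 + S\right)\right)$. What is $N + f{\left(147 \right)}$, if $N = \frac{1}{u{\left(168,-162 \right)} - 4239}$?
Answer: $- \frac{47281270}{79867} \approx -592.0$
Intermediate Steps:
$f{\left(S \right)} = -4 - 4 S$ ($f{\left(S \right)} = 4 \left(-1 - S\right) = -4 - 4 S$)
$u{\left(P,o \right)} = \frac{P o}{3} + \frac{-6 + P}{6 o}$ ($u{\left(P,o \right)} = \frac{\frac{P - 6}{o + o} + P o}{3} = \frac{\frac{-6 + P}{2 o} + P o}{3} = \frac{P o + \frac{-6 + P}{2 o}}{3} = \frac{P o}{3} + \frac{-6 + P}{6 o}$)
$N = - \frac{6}{79867}$ ($N = \frac{1}{\frac{-6 + 168 + 2 \cdot 168 \left(-162\right)^{2}}{6 \left(-162\right)} - 4239} = \frac{1}{\frac{1}{6} \left(- \frac{1}{162}\right) \left(-6 + 168 + 2 \cdot 168 \cdot 26244\right) - 4239} = \frac{1}{\frac{1}{6} \left(- \frac{1}{162}\right) \left(-6 + 168 + 8817984\right) - 4239} = \frac{1}{\frac{1}{6} \left(- \frac{1}{162}\right) 8818146 - 4239} = \frac{1}{- \frac{54433}{6} - 4239} = \frac{1}{- \frac{79867}{6}} = - \frac{6}{79867} \approx -7.5125 \cdot 10^{-5}$)
$N + f{\left(147 \right)} = - \frac{6}{79867} - 592 = - \frac{47281270}{79867}$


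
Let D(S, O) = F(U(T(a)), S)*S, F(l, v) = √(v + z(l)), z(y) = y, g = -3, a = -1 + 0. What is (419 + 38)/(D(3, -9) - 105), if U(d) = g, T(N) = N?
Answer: -457/105 ≈ -4.3524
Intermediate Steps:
a = -1
U(d) = -3
F(l, v) = √(l + v) (F(l, v) = √(v + l) = √(l + v))
D(S, O) = S*√(-3 + S) (D(S, O) = √(-3 + S)*S = S*√(-3 + S))
(419 + 38)/(D(3, -9) - 105) = (419 + 38)/(3*√(-3 + 3) - 105) = 457/(3*√0 - 105) = 457/(3*0 - 105) = 457/(0 - 105) = 457/(-105) = 457*(-1/105) = -457/105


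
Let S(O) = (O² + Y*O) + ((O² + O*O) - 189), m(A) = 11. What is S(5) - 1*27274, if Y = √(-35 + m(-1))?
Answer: -27388 + 10*I*√6 ≈ -27388.0 + 24.495*I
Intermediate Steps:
Y = 2*I*√6 (Y = √(-35 + 11) = √(-24) = 2*I*√6 ≈ 4.899*I)
S(O) = -189 + 3*O² + 2*I*O*√6 (S(O) = (O² + (2*I*√6)*O) + ((O² + O*O) - 189) = (O² + 2*I*O*√6) + ((O² + O²) - 189) = (O² + 2*I*O*√6) + (2*O² - 189) = (O² + 2*I*O*√6) + (-189 + 2*O²) = -189 + 3*O² + 2*I*O*√6)
S(5) - 1*27274 = (-189 + 3*5² + 2*I*5*√6) - 1*27274 = (-189 + 3*25 + 10*I*√6) - 27274 = (-189 + 75 + 10*I*√6) - 27274 = (-114 + 10*I*√6) - 27274 = -27388 + 10*I*√6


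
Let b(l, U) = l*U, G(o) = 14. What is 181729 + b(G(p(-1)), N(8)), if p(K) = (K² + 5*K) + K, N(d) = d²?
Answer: 182625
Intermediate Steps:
p(K) = K² + 6*K
b(l, U) = U*l
181729 + b(G(p(-1)), N(8)) = 181729 + 8²*14 = 181729 + 64*14 = 181729 + 896 = 182625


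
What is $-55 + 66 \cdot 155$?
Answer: $10175$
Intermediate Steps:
$-55 + 66 \cdot 155 = -55 + 10230 = 10175$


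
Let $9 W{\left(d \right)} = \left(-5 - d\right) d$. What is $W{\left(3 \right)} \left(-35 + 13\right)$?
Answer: $\frac{176}{3} \approx 58.667$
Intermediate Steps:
$W{\left(d \right)} = \frac{d \left(-5 - d\right)}{9}$ ($W{\left(d \right)} = \frac{\left(-5 - d\right) d}{9} = \frac{d \left(-5 - d\right)}{9}$)
$W{\left(3 \right)} \left(-35 + 13\right) = \left(- \frac{1}{9}\right) 3 \left(5 + 3\right) \left(-35 + 13\right) = \left(- \frac{1}{9}\right) 3 \cdot 8 \left(-22\right) = \left(- \frac{8}{3}\right) \left(-22\right) = \frac{176}{3}$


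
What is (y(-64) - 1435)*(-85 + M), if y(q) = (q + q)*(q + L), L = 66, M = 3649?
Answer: -6026724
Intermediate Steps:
y(q) = 2*q*(66 + q) (y(q) = (q + q)*(q + 66) = (2*q)*(66 + q) = 2*q*(66 + q))
(y(-64) - 1435)*(-85 + M) = (2*(-64)*(66 - 64) - 1435)*(-85 + 3649) = (2*(-64)*2 - 1435)*3564 = (-256 - 1435)*3564 = -1691*3564 = -6026724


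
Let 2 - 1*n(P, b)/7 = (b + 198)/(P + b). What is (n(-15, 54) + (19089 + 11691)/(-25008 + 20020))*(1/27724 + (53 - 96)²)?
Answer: -31080826213609/449433764 ≈ -69156.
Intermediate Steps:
n(P, b) = 14 - 7*(198 + b)/(P + b) (n(P, b) = 14 - 7*(b + 198)/(P + b) = 14 - 7*(198 + b)/(P + b))
(n(-15, 54) + (19089 + 11691)/(-25008 + 20020))*(1/27724 + (53 - 96)²) = (7*(-198 + 54 + 2*(-15))/(-15 + 54) + (19089 + 11691)/(-25008 + 20020))*(1/27724 + (53 - 96)²) = (7*(-198 + 54 - 30)/39 + 30780/(-4988))*(1/27724 + (-43)²) = (7*(1/39)*(-174) + 30780*(-1/4988))*(1/27724 + 1849) = (-406/13 - 7695/1247)*(51261677/27724) = -606317/16211*51261677/27724 = -31080826213609/449433764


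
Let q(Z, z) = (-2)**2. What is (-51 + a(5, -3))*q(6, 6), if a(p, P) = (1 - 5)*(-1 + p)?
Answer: -268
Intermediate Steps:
q(Z, z) = 4
a(p, P) = 4 - 4*p (a(p, P) = -4*(-1 + p) = 4 - 4*p)
(-51 + a(5, -3))*q(6, 6) = (-51 + (4 - 4*5))*4 = (-51 + (4 - 20))*4 = (-51 - 16)*4 = -67*4 = -268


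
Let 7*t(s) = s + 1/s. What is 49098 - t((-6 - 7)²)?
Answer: 58054372/1183 ≈ 49074.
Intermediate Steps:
t(s) = s/7 + 1/(7*s) (t(s) = (s + 1/s)/7 = s/7 + 1/(7*s))
49098 - t((-6 - 7)²) = 49098 - (1 + ((-6 - 7)²)²)/(7*((-6 - 7)²)) = 49098 - (1 + ((-13)²)²)/(7*((-13)²)) = 49098 - (1 + 169²)/(7*169) = 49098 - (1 + 28561)/(7*169) = 49098 - 28562/(7*169) = 49098 - 1*28562/1183 = 49098 - 28562/1183 = 58054372/1183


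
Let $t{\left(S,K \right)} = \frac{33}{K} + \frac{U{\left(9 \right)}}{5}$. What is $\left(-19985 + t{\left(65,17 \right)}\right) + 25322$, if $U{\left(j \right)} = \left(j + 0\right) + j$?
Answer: $\frac{454116}{85} \approx 5342.5$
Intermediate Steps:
$U{\left(j \right)} = 2 j$ ($U{\left(j \right)} = j + j = 2 j$)
$t{\left(S,K \right)} = \frac{18}{5} + \frac{33}{K}$ ($t{\left(S,K \right)} = \frac{33}{K} + \frac{2 \cdot 9}{5} = \frac{33}{K} + 18 \cdot \frac{1}{5} = \frac{33}{K} + \frac{18}{5} = \frac{18}{5} + \frac{33}{K}$)
$\left(-19985 + t{\left(65,17 \right)}\right) + 25322 = \left(-19985 + \left(\frac{18}{5} + \frac{33}{17}\right)\right) + 25322 = \left(-19985 + \frac{471}{85}\right) + 25322 = - \frac{1698254}{85} + 25322 = \frac{454116}{85}$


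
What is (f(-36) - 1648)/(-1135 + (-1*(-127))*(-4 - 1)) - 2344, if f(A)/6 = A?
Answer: -2073508/885 ≈ -2342.9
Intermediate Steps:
f(A) = 6*A
(f(-36) - 1648)/(-1135 + (-1*(-127))*(-4 - 1)) - 2344 = (6*(-36) - 1648)/(-1135 + (-1*(-127))*(-4 - 1)) - 2344 = (-216 - 1648)/(-1135 + 127*(-5)) - 2344 = -1864/(-1135 - 635) - 2344 = -1864/(-1770) - 2344 = -1864*(-1/1770) - 2344 = 932/885 - 2344 = -2073508/885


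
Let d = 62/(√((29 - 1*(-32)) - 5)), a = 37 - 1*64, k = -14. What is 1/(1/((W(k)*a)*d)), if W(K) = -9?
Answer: 7533*√14/14 ≈ 2013.3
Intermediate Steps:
a = -27 (a = 37 - 64 = -27)
d = 31*√14/14 (d = 62/(√((29 + 32) - 5)) = 62/(√(61 - 5)) = 62/(√56) = 62/((2*√14)) = 62*(√14/28) = 31*√14/14 ≈ 8.2851)
1/(1/((W(k)*a)*d)) = 1/(1/((-9*(-27))*(31*√14/14))) = 1/(1/(243*(31*√14/14))) = 1/(1/(7533*√14/14)) = 1/(√14/7533) = 7533*√14/14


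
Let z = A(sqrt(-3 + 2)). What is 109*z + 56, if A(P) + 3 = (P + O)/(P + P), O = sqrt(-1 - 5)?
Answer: -433/2 + 109*sqrt(6)/2 ≈ -83.003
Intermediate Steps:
O = I*sqrt(6) (O = sqrt(-6) = I*sqrt(6) ≈ 2.4495*I)
A(P) = -3 + (P + I*sqrt(6))/(2*P) (A(P) = -3 + (P + I*sqrt(6))/(P + P) = -3 + (P + I*sqrt(6))/((2*P)) = -3 + (P + I*sqrt(6))*(1/(2*P)) = -3 + (P + I*sqrt(6))/(2*P))
z = -I*(-5*I + I*sqrt(6))/2 (z = (-5*sqrt(-3 + 2) + I*sqrt(6))/(2*(sqrt(-3 + 2))) = (-5*I + I*sqrt(6))/(2*(sqrt(-1))) = (-5*I + I*sqrt(6))/(2*I) = (-I)*(-5*I + I*sqrt(6))/2 = -I*(-5*I + I*sqrt(6))/2 ≈ -1.2753)
109*z + 56 = 109*(-5/2 + sqrt(6)/2) + 56 = (-545/2 + 109*sqrt(6)/2) + 56 = -433/2 + 109*sqrt(6)/2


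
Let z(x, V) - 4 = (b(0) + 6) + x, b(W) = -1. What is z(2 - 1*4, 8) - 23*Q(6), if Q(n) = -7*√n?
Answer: 7 + 161*√6 ≈ 401.37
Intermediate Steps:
z(x, V) = 9 + x (z(x, V) = 4 + ((-1 + 6) + x) = 4 + (5 + x) = 9 + x)
z(2 - 1*4, 8) - 23*Q(6) = (9 + (2 - 1*4)) - (-161)*√6 = (9 + (2 - 4)) + 161*√6 = (9 - 2) + 161*√6 = 7 + 161*√6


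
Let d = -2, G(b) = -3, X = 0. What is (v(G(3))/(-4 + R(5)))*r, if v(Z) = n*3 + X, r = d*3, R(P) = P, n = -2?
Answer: 36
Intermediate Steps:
r = -6 (r = -2*3 = -6)
v(Z) = -6 (v(Z) = -2*3 + 0 = -6 + 0 = -6)
(v(G(3))/(-4 + R(5)))*r = (-6/(-4 + 5))*(-6) = (-6/1)*(-6) = (1*(-6))*(-6) = -6*(-6) = 36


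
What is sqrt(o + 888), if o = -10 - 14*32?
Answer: sqrt(430) ≈ 20.736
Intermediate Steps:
o = -458 (o = -10 - 448 = -458)
sqrt(o + 888) = sqrt(-458 + 888) = sqrt(430)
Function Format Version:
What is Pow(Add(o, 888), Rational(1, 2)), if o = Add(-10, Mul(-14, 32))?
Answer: Pow(430, Rational(1, 2)) ≈ 20.736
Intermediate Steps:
o = -458 (o = Add(-10, -448) = -458)
Pow(Add(o, 888), Rational(1, 2)) = Pow(Add(-458, 888), Rational(1, 2)) = Pow(430, Rational(1, 2))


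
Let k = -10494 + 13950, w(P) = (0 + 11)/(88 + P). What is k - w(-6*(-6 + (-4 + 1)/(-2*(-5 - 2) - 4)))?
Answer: 2173769/629 ≈ 3455.9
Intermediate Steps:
w(P) = 11/(88 + P)
k = 3456
k - w(-6*(-6 + (-4 + 1)/(-2*(-5 - 2) - 4))) = 3456 - 11/(88 - 6*(-6 + (-4 + 1)/(-2*(-5 - 2) - 4))) = 3456 - 11/(88 - 6*(-6 - 3/(-2*(-7) - 4))) = 3456 - 11/(88 - 6*(-6 - 3/(14 - 4))) = 3456 - 11/(88 - 6*(-6 - 3/10)) = 3456 - 11/(88 - 6*(-63/10)) = 3456 - 11/(88 + 189/5) = 3456 - 11/629/5 = 3456 - 11*5/629 = 3456 - 1*55/629 = 3456 - 55/629 = 2173769/629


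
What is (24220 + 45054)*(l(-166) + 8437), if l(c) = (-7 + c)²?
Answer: 2657766284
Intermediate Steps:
(24220 + 45054)*(l(-166) + 8437) = (24220 + 45054)*((-7 - 166)² + 8437) = 69274*((-173)² + 8437) = 69274*(29929 + 8437) = 69274*38366 = 2657766284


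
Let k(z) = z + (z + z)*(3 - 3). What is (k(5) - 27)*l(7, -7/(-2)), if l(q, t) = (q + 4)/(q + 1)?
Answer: -121/4 ≈ -30.250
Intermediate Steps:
l(q, t) = (4 + q)/(1 + q)
k(z) = z (k(z) = z + (2*z)*0 = z + 0 = z)
(k(5) - 27)*l(7, -7/(-2)) = (5 - 27)*((4 + 7)/(1 + 7)) = -22*11/8 = -121/4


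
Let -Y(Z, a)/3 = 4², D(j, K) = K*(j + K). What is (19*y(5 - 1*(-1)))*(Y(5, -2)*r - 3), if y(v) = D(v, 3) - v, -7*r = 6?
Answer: 15219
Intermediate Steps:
r = -6/7 (r = -⅐*6 = -6/7 ≈ -0.85714)
D(j, K) = K*(K + j)
Y(Z, a) = -48 (Y(Z, a) = -3*4² = -3*16 = -48)
y(v) = 9 + 2*v (y(v) = 3*(3 + v) - v = (9 + 3*v) - v = 9 + 2*v)
(19*y(5 - 1*(-1)))*(Y(5, -2)*r - 3) = (19*(9 + 2*(5 - 1*(-1))))*(-48*(-6/7) - 3) = (19*(9 + 2*(5 + 1)))*(288/7 - 3) = (19*(9 + 2*6))*(267/7) = (19*(9 + 12))*(267/7) = (19*21)*(267/7) = 399*(267/7) = 15219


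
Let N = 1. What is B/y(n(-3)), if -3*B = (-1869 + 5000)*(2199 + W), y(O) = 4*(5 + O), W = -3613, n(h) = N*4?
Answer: 2213617/54 ≈ 40993.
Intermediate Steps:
n(h) = 4 (n(h) = 1*4 = 4)
y(O) = 20 + 4*O
B = 4427234/3 (B = -(-1869 + 5000)*(2199 - 3613)/3 = -3131*(-1414)/3 = -⅓*(-4427234) = 4427234/3 ≈ 1.4757e+6)
B/y(n(-3)) = 4427234/(3*(20 + 4*4)) = 4427234/(3*(20 + 16)) = (4427234/3)/36 = (4427234/3)*(1/36) = 2213617/54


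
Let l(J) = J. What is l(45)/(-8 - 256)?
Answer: -15/88 ≈ -0.17045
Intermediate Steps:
l(45)/(-8 - 256) = 45/(-8 - 256) = 45/(-264) = 45*(-1/264) = -15/88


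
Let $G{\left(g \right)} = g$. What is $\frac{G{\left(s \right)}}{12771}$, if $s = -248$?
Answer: $- \frac{248}{12771} \approx -0.019419$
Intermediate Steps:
$\frac{G{\left(s \right)}}{12771} = - \frac{248}{12771}$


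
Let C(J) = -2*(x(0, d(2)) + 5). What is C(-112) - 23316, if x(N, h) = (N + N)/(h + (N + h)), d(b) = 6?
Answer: -23326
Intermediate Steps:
x(N, h) = 2*N/(N + 2*h) (x(N, h) = (2*N)/(N + 2*h) = 2*N/(N + 2*h))
C(J) = -10 (C(J) = -2*(2*0/(0 + 2*6) + 5) = -2*(2*0/(0 + 12) + 5) = -2*(2*0/12 + 5) = -2*(2*0*(1/12) + 5) = -2*(0 + 5) = -2*5 = -10)
C(-112) - 23316 = -10 - 23316 = -23326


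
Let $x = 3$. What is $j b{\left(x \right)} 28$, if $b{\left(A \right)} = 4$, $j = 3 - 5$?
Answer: $-224$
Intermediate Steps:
$j = -2$ ($j = 3 - 5 = -2$)
$j b{\left(x \right)} 28 = \left(-2\right) 4 \cdot 28 = \left(-8\right) 28 = -224$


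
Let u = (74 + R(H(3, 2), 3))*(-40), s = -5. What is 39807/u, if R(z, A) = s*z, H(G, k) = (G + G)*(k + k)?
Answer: 39807/1840 ≈ 21.634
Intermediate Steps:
H(G, k) = 4*G*k (H(G, k) = (2*G)*(2*k) = 4*G*k)
R(z, A) = -5*z
u = 1840 (u = (74 - 20*3*2)*(-40) = (74 - 5*24)*(-40) = (74 - 120)*(-40) = -46*(-40) = 1840)
39807/u = 39807/1840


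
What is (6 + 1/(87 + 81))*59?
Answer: 59531/168 ≈ 354.35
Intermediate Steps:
(6 + 1/(87 + 81))*59 = (6 + 1/168)*59 = (1009/168)*59 = 59531/168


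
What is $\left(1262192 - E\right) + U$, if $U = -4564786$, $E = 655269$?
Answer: $-3957863$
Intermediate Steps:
$\left(1262192 - E\right) + U = \left(1262192 - 655269\right) - 4564786 = 606923 - 4564786 = -3957863$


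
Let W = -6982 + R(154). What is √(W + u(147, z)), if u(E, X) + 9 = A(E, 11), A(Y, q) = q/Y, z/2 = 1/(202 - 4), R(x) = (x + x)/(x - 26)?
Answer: I*√197243958/168 ≈ 83.597*I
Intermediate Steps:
R(x) = 2*x/(-26 + x) (R(x) = (2*x)/(-26 + x) = 2*x/(-26 + x))
z = 1/99 (z = 2/(202 - 4) = 2/198 = 2*(1/198) = 1/99 ≈ 0.010101)
u(E, X) = -9 + 11/E
W = -223347/32 (W = -6982 + 2*154/(-26 + 154) = -6982 + 2*154/128 = -6982 + 2*154*(1/128) = -6982 + 77/32 = -223347/32 ≈ -6979.6)
√(W + u(147, z)) = √(-223347/32 + (-9 + 11/147)) = √(-223347/32 - 1312/147) = √(-32873993/4704) = I*√197243958/168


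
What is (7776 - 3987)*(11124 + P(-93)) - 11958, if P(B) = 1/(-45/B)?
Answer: 210723543/5 ≈ 4.2145e+7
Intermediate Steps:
P(B) = -B/45
(7776 - 3987)*(11124 + P(-93)) - 11958 = (7776 - 3987)*(11124 - 1/45*(-93)) - 11958 = 3789*(11124 + 31/15) - 11958 = 3789*(166891/15) - 11958 = 210783333/5 - 11958 = 210723543/5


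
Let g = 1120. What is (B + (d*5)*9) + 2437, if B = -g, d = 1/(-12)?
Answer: 5253/4 ≈ 1313.3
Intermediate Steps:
d = -1/12 ≈ -0.083333
B = -1120 (B = -1*1120 = -1120)
(B + (d*5)*9) + 2437 = (-1120 - 1/12*5*9) + 2437 = (-1120 - 5/12*9) + 2437 = (-1120 - 15/4) + 2437 = -4495/4 + 2437 = 5253/4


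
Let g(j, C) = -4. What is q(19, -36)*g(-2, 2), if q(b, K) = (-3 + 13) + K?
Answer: 104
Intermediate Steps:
q(b, K) = 10 + K
q(19, -36)*g(-2, 2) = (10 - 36)*(-4) = -26*(-4) = 104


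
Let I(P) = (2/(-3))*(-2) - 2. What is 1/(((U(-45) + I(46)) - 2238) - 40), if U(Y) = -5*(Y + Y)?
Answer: -3/5486 ≈ -0.00054685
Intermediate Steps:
I(P) = -⅔ (I(P) = (2*(-⅓))*(-2) - 2 = -⅔*(-2) - 2 = 4/3 - 2 = -⅔)
U(Y) = -10*Y
1/(((U(-45) + I(46)) - 2238) - 40) = 1/(((-10*(-45) - ⅔) - 2238) - 40) = 1/(((450 - ⅔) - 2238) - 40) = 1/((1348/3 - 2238) - 40) = 1/(-5366/3 - 40) = 1/(-5486/3) = -3/5486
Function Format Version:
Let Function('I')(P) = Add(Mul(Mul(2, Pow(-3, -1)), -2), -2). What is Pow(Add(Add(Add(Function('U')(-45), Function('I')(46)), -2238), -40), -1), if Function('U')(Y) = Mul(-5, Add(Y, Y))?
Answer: Rational(-3, 5486) ≈ -0.00054685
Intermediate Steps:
Function('I')(P) = Rational(-2, 3) (Function('I')(P) = Add(Mul(Mul(2, Rational(-1, 3)), -2), -2) = Add(Mul(Rational(-2, 3), -2), -2) = Add(Rational(4, 3), -2) = Rational(-2, 3))
Function('U')(Y) = Mul(-10, Y) (Function('U')(Y) = Mul(-5, Mul(2, Y)) = Mul(-10, Y))
Pow(Add(Add(Add(Function('U')(-45), Function('I')(46)), -2238), -40), -1) = Pow(Add(Add(Add(Mul(-10, -45), Rational(-2, 3)), -2238), -40), -1) = Pow(Add(Add(Add(450, Rational(-2, 3)), -2238), -40), -1) = Pow(Add(Add(Rational(1348, 3), -2238), -40), -1) = Pow(Add(Rational(-5366, 3), -40), -1) = Pow(Rational(-5486, 3), -1) = Rational(-3, 5486)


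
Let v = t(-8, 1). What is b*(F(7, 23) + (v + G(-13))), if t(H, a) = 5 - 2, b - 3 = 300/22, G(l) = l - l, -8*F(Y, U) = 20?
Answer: 183/22 ≈ 8.3182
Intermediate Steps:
F(Y, U) = -5/2 (F(Y, U) = -1/8*20 = -5/2)
G(l) = 0
b = 183/11 (b = 3 + 300/22 = 3 + 300*(1/22) = 3 + 150/11 = 183/11 ≈ 16.636)
t(H, a) = 3
v = 3
b*(F(7, 23) + (v + G(-13))) = 183*(-5/2 + (3 + 0))/11 = 183*(-5/2 + 3)/11 = (183/11)*(1/2) = 183/22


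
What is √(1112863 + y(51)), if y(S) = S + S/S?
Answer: √1112915 ≈ 1054.9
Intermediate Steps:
y(S) = 1 + S (y(S) = S + 1 = 1 + S)
√(1112863 + y(51)) = √(1112863 + (1 + 51)) = √(1112863 + 52) = √1112915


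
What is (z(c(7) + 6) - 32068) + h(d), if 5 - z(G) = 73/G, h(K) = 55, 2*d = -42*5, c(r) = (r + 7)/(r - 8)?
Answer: -255991/8 ≈ -31999.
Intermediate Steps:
c(r) = (7 + r)/(-8 + r)
d = -105 (d = (-42*5)/2 = (½)*(-210) = -105)
z(G) = 5 - 73/G
(z(c(7) + 6) - 32068) + h(d) = ((5 - 73/((7 + 7)/(-8 + 7) + 6)) - 32068) + 55 = ((5 - 73/(14/(-1) + 6)) - 32068) + 55 = ((5 - 73/(-1*14 + 6)) - 32068) + 55 = ((5 - 73/(-14 + 6)) - 32068) + 55 = ((5 - 73/(-8)) - 32068) + 55 = ((5 - 73*(-⅛)) - 32068) + 55 = ((5 + 73/8) - 32068) + 55 = (113/8 - 32068) + 55 = -256431/8 + 55 = -255991/8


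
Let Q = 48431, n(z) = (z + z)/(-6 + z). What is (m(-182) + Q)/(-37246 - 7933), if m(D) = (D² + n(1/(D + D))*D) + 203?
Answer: -178640866/98716115 ≈ -1.8096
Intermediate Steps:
n(z) = 2*z/(-6 + z) (n(z) = (2*z)/(-6 + z) = 2*z/(-6 + z))
m(D) = 203 + D² + 1/(-6 + 1/(2*D)) (m(D) = (D² + (2/((D + D)*(-6 + 1/(D + D))))*D) + 203 = (D² + (2/(((2*D))*(-6 + 1/(2*D))))*D) + 203 = (D² + (2*(1/(2*D))/(-6 + 1/(2*D)))*D) + 203 = (D² + (1/(D*(-6 + 1/(2*D))))*D) + 203 = (D² + 1/(-6 + 1/(2*D))) + 203 = 203 + D² + 1/(-6 + 1/(2*D)))
(m(-182) + Q)/(-37246 - 7933) = ((-2*(-182) + (-1 + 12*(-182))*(203 + (-182)²))/(-1 + 12*(-182)) + 48431)/(-37246 - 7933) = ((364 + (-1 - 2184)*(203 + 33124))/(-1 - 2184) + 48431)/(-45179) = ((364 - 2185*33327)/(-2185) + 48431)*(-1/45179) = (-(364 - 72819495)/2185 + 48431)*(-1/45179) = (-1/2185*(-72819131) + 48431)*(-1/45179) = (72819131/2185 + 48431)*(-1/45179) = (178640866/2185)*(-1/45179) = -178640866/98716115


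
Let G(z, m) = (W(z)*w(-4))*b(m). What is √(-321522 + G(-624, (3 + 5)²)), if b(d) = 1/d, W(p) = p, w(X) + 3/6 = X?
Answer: 5*I*√205746/4 ≈ 566.99*I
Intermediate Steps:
w(X) = -½ + X
G(z, m) = -9*z/(2*m) (G(z, m) = (z*(-½ - 4))/m = (z*(-9/2))/m = (-9*z/2)/m = -9*z/(2*m))
√(-321522 + G(-624, (3 + 5)²)) = √(-321522 - 9/2*(-624)/(3 + 5)²) = √(-321522 - 9/2*(-624)/8²) = √(-321522 - 9/2*(-624)/64) = √(-321522 - 9/2*(-624)*1/64) = √(-321522 + 351/8) = √(-2571825/8) = 5*I*√205746/4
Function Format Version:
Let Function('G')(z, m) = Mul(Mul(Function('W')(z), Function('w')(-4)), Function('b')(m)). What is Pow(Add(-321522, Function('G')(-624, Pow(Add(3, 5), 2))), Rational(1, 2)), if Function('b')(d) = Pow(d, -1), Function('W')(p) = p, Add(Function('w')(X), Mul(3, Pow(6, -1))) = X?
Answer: Mul(Rational(5, 4), I, Pow(205746, Rational(1, 2))) ≈ Mul(566.99, I)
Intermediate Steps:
Function('w')(X) = Add(Rational(-1, 2), X)
Function('G')(z, m) = Mul(Rational(-9, 2), z, Pow(m, -1)) (Function('G')(z, m) = Mul(Mul(z, Add(Rational(-1, 2), -4)), Pow(m, -1)) = Mul(Mul(z, Rational(-9, 2)), Pow(m, -1)) = Mul(Mul(Rational(-9, 2), z), Pow(m, -1)) = Mul(Rational(-9, 2), z, Pow(m, -1)))
Pow(Add(-321522, Function('G')(-624, Pow(Add(3, 5), 2))), Rational(1, 2)) = Pow(Add(-321522, Mul(Rational(-9, 2), -624, Pow(Pow(Add(3, 5), 2), -1))), Rational(1, 2)) = Pow(Add(-321522, Mul(Rational(-9, 2), -624, Pow(Pow(8, 2), -1))), Rational(1, 2)) = Pow(Add(-321522, Mul(Rational(-9, 2), -624, Pow(64, -1))), Rational(1, 2)) = Pow(Add(-321522, Mul(Rational(-9, 2), -624, Rational(1, 64))), Rational(1, 2)) = Pow(Add(-321522, Rational(351, 8)), Rational(1, 2)) = Pow(Rational(-2571825, 8), Rational(1, 2)) = Mul(Rational(5, 4), I, Pow(205746, Rational(1, 2)))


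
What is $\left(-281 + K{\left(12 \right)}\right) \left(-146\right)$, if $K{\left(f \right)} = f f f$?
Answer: $-211262$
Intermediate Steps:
$K{\left(f \right)} = f^{3}$ ($K{\left(f \right)} = f^{2} f = f^{3}$)
$\left(-281 + K{\left(12 \right)}\right) \left(-146\right) = \left(-281 + 12^{3}\right) \left(-146\right) = \left(-281 + 1728\right) \left(-146\right) = 1447 \left(-146\right) = -211262$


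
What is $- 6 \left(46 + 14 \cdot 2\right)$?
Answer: $-444$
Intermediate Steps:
$- 6 \left(46 + 14 \cdot 2\right) = - 6 \left(46 + 28\right) = \left(-6\right) 74 = -444$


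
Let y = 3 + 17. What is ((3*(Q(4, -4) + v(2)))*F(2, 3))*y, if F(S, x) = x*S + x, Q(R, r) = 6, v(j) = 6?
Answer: 6480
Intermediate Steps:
y = 20
F(S, x) = x + S*x (F(S, x) = S*x + x = x + S*x)
((3*(Q(4, -4) + v(2)))*F(2, 3))*y = ((3*(6 + 6))*(3*(1 + 2)))*20 = ((3*12)*(3*3))*20 = (36*9)*20 = 324*20 = 6480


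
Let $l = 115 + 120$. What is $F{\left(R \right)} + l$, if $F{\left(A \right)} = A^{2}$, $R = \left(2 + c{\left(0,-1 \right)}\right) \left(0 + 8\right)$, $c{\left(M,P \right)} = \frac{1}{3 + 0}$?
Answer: $\frac{5251}{9} \approx 583.44$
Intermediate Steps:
$c{\left(M,P \right)} = \frac{1}{3}$
$l = 235$
$R = \frac{56}{3}$ ($R = \left(2 + \frac{1}{3}\right) \left(0 + 8\right) = \frac{7}{3} \cdot 8 = \frac{56}{3} \approx 18.667$)
$F{\left(R \right)} + l = \left(\frac{56}{3}\right)^{2} + 235 = \frac{3136}{9} + 235 = \frac{5251}{9}$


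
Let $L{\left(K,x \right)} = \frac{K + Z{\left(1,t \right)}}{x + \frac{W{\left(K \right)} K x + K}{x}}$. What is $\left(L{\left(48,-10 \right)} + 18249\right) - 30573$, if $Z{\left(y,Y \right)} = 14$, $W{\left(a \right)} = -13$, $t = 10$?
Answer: $- \frac{19681583}{1597} \approx -12324.0$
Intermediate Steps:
$L{\left(K,x \right)} = \frac{14 + K}{x + \frac{K - 13 K x}{x}}$ ($L{\left(K,x \right)} = \frac{K + 14}{x + \frac{- 13 K x + K}{x}} = \frac{14 + K}{x + \frac{- 13 K x + K}{x}} = \frac{14 + K}{x + \frac{K - 13 K x}{x}}$)
$\left(L{\left(48,-10 \right)} + 18249\right) - 30573 = \left(- \frac{10 \left(14 + 48\right)}{48 + \left(-10\right)^{2} - 624 \left(-10\right)} + 18249\right) - 30573 = \left(\left(-10\right) \frac{1}{48 + 100 + 6240} \cdot 62 + 18249\right) - 30573 = \left(\left(-10\right) \frac{1}{6388} \cdot 62 + 18249\right) - 30573 = \left(- \frac{155}{1597} + 18249\right) - 30573 = \frac{29143498}{1597} - 30573 = - \frac{19681583}{1597}$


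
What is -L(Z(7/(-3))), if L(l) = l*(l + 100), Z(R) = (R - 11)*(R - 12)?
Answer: -4506400/81 ≈ -55635.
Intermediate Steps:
Z(R) = (-12 + R)*(-11 + R) (Z(R) = (-11 + R)*(-12 + R) = (-12 + R)*(-11 + R))
L(l) = l*(100 + l)
-L(Z(7/(-3))) = -(132 + (7/(-3))**2 - 161/(-3))*(100 + (132 + (7/(-3))**2 - 161/(-3))) = -(132 + (7*(-1/3))**2 - 161*(-1)/3)*(100 + (132 + (7*(-1/3))**2 - 161*(-1)/3)) = -(132 + (-7/3)**2 - 23*(-7/3))*(100 + (132 + (-7/3)**2 - 23*(-7/3))) = -(132 + 49/9 + 161/3)*(100 + (132 + 49/9 + 161/3)) = -1720*(100 + 1720/9)/9 = -1720*2620/(9*9) = -1*4506400/81 = -4506400/81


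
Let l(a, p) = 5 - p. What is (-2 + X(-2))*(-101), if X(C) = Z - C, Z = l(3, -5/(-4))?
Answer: -1515/4 ≈ -378.75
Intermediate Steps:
Z = 15/4 (Z = 5 - (-5)/(-4) = 5 - (-5)*(-1)/4 = 5 - 1*5/4 = 5 - 5/4 = 15/4 ≈ 3.7500)
X(C) = 15/4 - C
(-2 + X(-2))*(-101) = (-2 + (15/4 - 1*(-2)))*(-101) = (-2 + (15/4 + 2))*(-101) = (-2 + 23/4)*(-101) = (15/4)*(-101) = -1515/4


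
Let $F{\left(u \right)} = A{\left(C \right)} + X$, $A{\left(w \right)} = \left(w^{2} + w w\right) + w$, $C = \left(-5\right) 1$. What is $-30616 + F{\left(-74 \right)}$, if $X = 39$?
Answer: $-30532$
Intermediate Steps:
$C = -5$
$A{\left(w \right)} = w + 2 w^{2}$ ($A{\left(w \right)} = \left(w^{2} + w^{2}\right) + w = 2 w^{2} + w = w + 2 w^{2}$)
$F{\left(u \right)} = 84$ ($F{\left(u \right)} = - 5 \left(1 + 2 \left(-5\right)\right) + 39 = - 5 \left(1 - 10\right) + 39 = \left(-5\right) \left(-9\right) + 39 = 45 + 39 = 84$)
$-30616 + F{\left(-74 \right)} = -30616 + 84 = -30532$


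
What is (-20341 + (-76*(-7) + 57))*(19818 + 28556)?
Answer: -955483248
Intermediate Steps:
(-20341 + (-76*(-7) + 57))*(19818 + 28556) = (-20341 + (532 + 57))*48374 = (-20341 + 589)*48374 = -19752*48374 = -955483248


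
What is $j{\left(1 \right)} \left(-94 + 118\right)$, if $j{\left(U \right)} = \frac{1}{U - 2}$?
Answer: $-24$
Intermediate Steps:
$j{\left(U \right)} = \frac{1}{-2 + U}$
$j{\left(1 \right)} \left(-94 + 118\right) = \frac{-94 + 118}{-2 + 1} = \frac{1}{-1} \cdot 24 = \left(-1\right) 24 = -24$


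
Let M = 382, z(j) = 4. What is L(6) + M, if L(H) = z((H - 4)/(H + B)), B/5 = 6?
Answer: 386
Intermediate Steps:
B = 30 (B = 5*6 = 30)
L(H) = 4
L(6) + M = 4 + 382 = 386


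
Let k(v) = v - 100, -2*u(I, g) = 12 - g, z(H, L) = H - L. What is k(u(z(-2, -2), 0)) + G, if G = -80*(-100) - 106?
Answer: 7788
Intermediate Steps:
G = 7894 (G = 8000 - 106 = 7894)
u(I, g) = -6 + g/2 (u(I, g) = -(12 - g)/2 = -6 + g/2)
k(v) = -100 + v
k(u(z(-2, -2), 0)) + G = (-100 + (-6 + (½)*0)) + 7894 = (-100 + (-6 + 0)) + 7894 = (-100 - 6) + 7894 = -106 + 7894 = 7788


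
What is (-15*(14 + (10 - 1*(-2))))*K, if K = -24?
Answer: 9360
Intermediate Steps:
(-15*(14 + (10 - 1*(-2))))*K = -15*(14 + (10 - 1*(-2)))*(-24) = -15*(14 + (10 + 2))*(-24) = -15*(14 + 12)*(-24) = -15*26*(-24) = -390*(-24) = 9360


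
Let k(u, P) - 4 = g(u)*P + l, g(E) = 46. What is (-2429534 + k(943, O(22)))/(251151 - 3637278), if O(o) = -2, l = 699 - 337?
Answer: 2429260/3386127 ≈ 0.71742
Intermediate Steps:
l = 362
k(u, P) = 366 + 46*P (k(u, P) = 4 + (46*P + 362) = 4 + (362 + 46*P) = 366 + 46*P)
(-2429534 + k(943, O(22)))/(251151 - 3637278) = (-2429534 + (366 + 46*(-2)))/(251151 - 3637278) = (-2429534 + (366 - 92))/(-3386127) = (-2429534 + 274)*(-1/3386127) = -2429260*(-1/3386127) = 2429260/3386127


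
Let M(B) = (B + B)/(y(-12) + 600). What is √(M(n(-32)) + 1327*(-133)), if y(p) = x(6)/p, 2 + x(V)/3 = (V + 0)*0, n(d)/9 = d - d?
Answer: I*√176491 ≈ 420.11*I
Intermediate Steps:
n(d) = 0 (n(d) = 9*(d - d) = 9*0 = 0)
x(V) = -6 (x(V) = -6 + 3*((V + 0)*0) = -6 + 3*(V*0) = -6 + 3*0 = -6 + 0 = -6)
y(p) = -6/p
M(B) = 4*B/1201 (M(B) = (B + B)/(-6/(-12) + 600) = (2*B)/(-6*(-1/12) + 600) = (2*B)/(½ + 600) = (2*B)/(1201/2) = (2*B)*(2/1201) = 4*B/1201)
√(M(n(-32)) + 1327*(-133)) = √((4/1201)*0 + 1327*(-133)) = √(0 - 176491) = √(-176491) = I*√176491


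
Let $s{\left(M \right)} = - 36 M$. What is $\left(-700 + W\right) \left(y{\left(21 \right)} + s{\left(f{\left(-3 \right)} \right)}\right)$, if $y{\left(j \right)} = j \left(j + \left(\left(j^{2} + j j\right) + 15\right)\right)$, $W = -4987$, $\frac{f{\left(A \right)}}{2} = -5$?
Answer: $-111681306$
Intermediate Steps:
$f{\left(A \right)} = -10$ ($f{\left(A \right)} = 2 \left(-5\right) = -10$)
$y{\left(j \right)} = j \left(15 + j + 2 j^{2}\right)$ ($y{\left(j \right)} = j \left(j + \left(\left(j^{2} + j^{2}\right) + 15\right)\right) = j \left(j + \left(2 j^{2} + 15\right)\right) = j \left(j + \left(15 + 2 j^{2}\right)\right) = j \left(15 + j + 2 j^{2}\right)$)
$\left(-700 + W\right) \left(y{\left(21 \right)} + s{\left(f{\left(-3 \right)} \right)}\right) = \left(-700 - 4987\right) \left(21 \left(15 + 21 + 2 \cdot 21^{2}\right) - -360\right) = - 5687 \left(21 \left(15 + 21 + 2 \cdot 441\right) + 360\right) = - 5687 \left(21 \left(15 + 21 + 882\right) + 360\right) = - 5687 \left(21 \cdot 918 + 360\right) = - 5687 \left(19278 + 360\right) = \left(-5687\right) 19638 = -111681306$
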